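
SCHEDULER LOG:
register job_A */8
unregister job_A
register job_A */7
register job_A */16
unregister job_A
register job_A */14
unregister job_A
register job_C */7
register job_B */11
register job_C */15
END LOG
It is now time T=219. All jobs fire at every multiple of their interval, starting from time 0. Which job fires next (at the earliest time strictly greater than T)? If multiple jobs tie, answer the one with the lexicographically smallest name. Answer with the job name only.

Answer: job_B

Derivation:
Op 1: register job_A */8 -> active={job_A:*/8}
Op 2: unregister job_A -> active={}
Op 3: register job_A */7 -> active={job_A:*/7}
Op 4: register job_A */16 -> active={job_A:*/16}
Op 5: unregister job_A -> active={}
Op 6: register job_A */14 -> active={job_A:*/14}
Op 7: unregister job_A -> active={}
Op 8: register job_C */7 -> active={job_C:*/7}
Op 9: register job_B */11 -> active={job_B:*/11, job_C:*/7}
Op 10: register job_C */15 -> active={job_B:*/11, job_C:*/15}
  job_B: interval 11, next fire after T=219 is 220
  job_C: interval 15, next fire after T=219 is 225
Earliest = 220, winner (lex tiebreak) = job_B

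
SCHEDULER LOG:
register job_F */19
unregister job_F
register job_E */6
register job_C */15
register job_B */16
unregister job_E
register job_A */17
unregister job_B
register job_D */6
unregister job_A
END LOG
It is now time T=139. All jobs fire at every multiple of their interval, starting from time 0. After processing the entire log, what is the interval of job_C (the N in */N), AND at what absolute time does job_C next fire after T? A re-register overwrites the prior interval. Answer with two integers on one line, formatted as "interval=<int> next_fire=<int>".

Answer: interval=15 next_fire=150

Derivation:
Op 1: register job_F */19 -> active={job_F:*/19}
Op 2: unregister job_F -> active={}
Op 3: register job_E */6 -> active={job_E:*/6}
Op 4: register job_C */15 -> active={job_C:*/15, job_E:*/6}
Op 5: register job_B */16 -> active={job_B:*/16, job_C:*/15, job_E:*/6}
Op 6: unregister job_E -> active={job_B:*/16, job_C:*/15}
Op 7: register job_A */17 -> active={job_A:*/17, job_B:*/16, job_C:*/15}
Op 8: unregister job_B -> active={job_A:*/17, job_C:*/15}
Op 9: register job_D */6 -> active={job_A:*/17, job_C:*/15, job_D:*/6}
Op 10: unregister job_A -> active={job_C:*/15, job_D:*/6}
Final interval of job_C = 15
Next fire of job_C after T=139: (139//15+1)*15 = 150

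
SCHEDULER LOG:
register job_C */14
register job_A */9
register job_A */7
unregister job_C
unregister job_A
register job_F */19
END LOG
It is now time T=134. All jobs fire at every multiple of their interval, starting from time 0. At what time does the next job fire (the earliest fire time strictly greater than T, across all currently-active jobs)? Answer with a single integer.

Op 1: register job_C */14 -> active={job_C:*/14}
Op 2: register job_A */9 -> active={job_A:*/9, job_C:*/14}
Op 3: register job_A */7 -> active={job_A:*/7, job_C:*/14}
Op 4: unregister job_C -> active={job_A:*/7}
Op 5: unregister job_A -> active={}
Op 6: register job_F */19 -> active={job_F:*/19}
  job_F: interval 19, next fire after T=134 is 152
Earliest fire time = 152 (job job_F)

Answer: 152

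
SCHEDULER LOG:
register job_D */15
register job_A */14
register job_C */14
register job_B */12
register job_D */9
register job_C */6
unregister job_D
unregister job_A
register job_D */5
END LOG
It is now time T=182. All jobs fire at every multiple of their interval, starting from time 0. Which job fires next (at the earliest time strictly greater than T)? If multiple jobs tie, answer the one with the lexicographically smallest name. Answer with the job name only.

Op 1: register job_D */15 -> active={job_D:*/15}
Op 2: register job_A */14 -> active={job_A:*/14, job_D:*/15}
Op 3: register job_C */14 -> active={job_A:*/14, job_C:*/14, job_D:*/15}
Op 4: register job_B */12 -> active={job_A:*/14, job_B:*/12, job_C:*/14, job_D:*/15}
Op 5: register job_D */9 -> active={job_A:*/14, job_B:*/12, job_C:*/14, job_D:*/9}
Op 6: register job_C */6 -> active={job_A:*/14, job_B:*/12, job_C:*/6, job_D:*/9}
Op 7: unregister job_D -> active={job_A:*/14, job_B:*/12, job_C:*/6}
Op 8: unregister job_A -> active={job_B:*/12, job_C:*/6}
Op 9: register job_D */5 -> active={job_B:*/12, job_C:*/6, job_D:*/5}
  job_B: interval 12, next fire after T=182 is 192
  job_C: interval 6, next fire after T=182 is 186
  job_D: interval 5, next fire after T=182 is 185
Earliest = 185, winner (lex tiebreak) = job_D

Answer: job_D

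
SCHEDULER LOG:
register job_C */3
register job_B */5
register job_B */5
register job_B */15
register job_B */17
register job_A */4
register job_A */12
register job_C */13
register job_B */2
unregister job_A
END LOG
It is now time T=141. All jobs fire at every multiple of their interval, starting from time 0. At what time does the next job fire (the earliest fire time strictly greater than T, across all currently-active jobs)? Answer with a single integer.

Answer: 142

Derivation:
Op 1: register job_C */3 -> active={job_C:*/3}
Op 2: register job_B */5 -> active={job_B:*/5, job_C:*/3}
Op 3: register job_B */5 -> active={job_B:*/5, job_C:*/3}
Op 4: register job_B */15 -> active={job_B:*/15, job_C:*/3}
Op 5: register job_B */17 -> active={job_B:*/17, job_C:*/3}
Op 6: register job_A */4 -> active={job_A:*/4, job_B:*/17, job_C:*/3}
Op 7: register job_A */12 -> active={job_A:*/12, job_B:*/17, job_C:*/3}
Op 8: register job_C */13 -> active={job_A:*/12, job_B:*/17, job_C:*/13}
Op 9: register job_B */2 -> active={job_A:*/12, job_B:*/2, job_C:*/13}
Op 10: unregister job_A -> active={job_B:*/2, job_C:*/13}
  job_B: interval 2, next fire after T=141 is 142
  job_C: interval 13, next fire after T=141 is 143
Earliest fire time = 142 (job job_B)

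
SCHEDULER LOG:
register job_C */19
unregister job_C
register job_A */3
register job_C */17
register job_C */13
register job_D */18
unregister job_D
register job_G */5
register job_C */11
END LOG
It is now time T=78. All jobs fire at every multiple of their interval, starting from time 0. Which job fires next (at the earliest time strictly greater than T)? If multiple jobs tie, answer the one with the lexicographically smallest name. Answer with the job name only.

Answer: job_G

Derivation:
Op 1: register job_C */19 -> active={job_C:*/19}
Op 2: unregister job_C -> active={}
Op 3: register job_A */3 -> active={job_A:*/3}
Op 4: register job_C */17 -> active={job_A:*/3, job_C:*/17}
Op 5: register job_C */13 -> active={job_A:*/3, job_C:*/13}
Op 6: register job_D */18 -> active={job_A:*/3, job_C:*/13, job_D:*/18}
Op 7: unregister job_D -> active={job_A:*/3, job_C:*/13}
Op 8: register job_G */5 -> active={job_A:*/3, job_C:*/13, job_G:*/5}
Op 9: register job_C */11 -> active={job_A:*/3, job_C:*/11, job_G:*/5}
  job_A: interval 3, next fire after T=78 is 81
  job_C: interval 11, next fire after T=78 is 88
  job_G: interval 5, next fire after T=78 is 80
Earliest = 80, winner (lex tiebreak) = job_G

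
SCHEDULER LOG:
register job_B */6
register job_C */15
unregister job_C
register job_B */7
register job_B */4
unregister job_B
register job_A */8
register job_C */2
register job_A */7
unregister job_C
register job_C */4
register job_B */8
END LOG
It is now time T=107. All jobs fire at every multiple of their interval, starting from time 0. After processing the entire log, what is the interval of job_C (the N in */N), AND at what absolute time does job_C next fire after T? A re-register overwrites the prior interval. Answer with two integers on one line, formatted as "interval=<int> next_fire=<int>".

Op 1: register job_B */6 -> active={job_B:*/6}
Op 2: register job_C */15 -> active={job_B:*/6, job_C:*/15}
Op 3: unregister job_C -> active={job_B:*/6}
Op 4: register job_B */7 -> active={job_B:*/7}
Op 5: register job_B */4 -> active={job_B:*/4}
Op 6: unregister job_B -> active={}
Op 7: register job_A */8 -> active={job_A:*/8}
Op 8: register job_C */2 -> active={job_A:*/8, job_C:*/2}
Op 9: register job_A */7 -> active={job_A:*/7, job_C:*/2}
Op 10: unregister job_C -> active={job_A:*/7}
Op 11: register job_C */4 -> active={job_A:*/7, job_C:*/4}
Op 12: register job_B */8 -> active={job_A:*/7, job_B:*/8, job_C:*/4}
Final interval of job_C = 4
Next fire of job_C after T=107: (107//4+1)*4 = 108

Answer: interval=4 next_fire=108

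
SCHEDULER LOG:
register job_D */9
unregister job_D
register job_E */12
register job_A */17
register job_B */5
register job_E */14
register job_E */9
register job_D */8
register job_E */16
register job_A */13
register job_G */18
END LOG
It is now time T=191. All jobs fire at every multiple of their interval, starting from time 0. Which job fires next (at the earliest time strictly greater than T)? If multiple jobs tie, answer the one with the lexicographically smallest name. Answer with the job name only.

Answer: job_D

Derivation:
Op 1: register job_D */9 -> active={job_D:*/9}
Op 2: unregister job_D -> active={}
Op 3: register job_E */12 -> active={job_E:*/12}
Op 4: register job_A */17 -> active={job_A:*/17, job_E:*/12}
Op 5: register job_B */5 -> active={job_A:*/17, job_B:*/5, job_E:*/12}
Op 6: register job_E */14 -> active={job_A:*/17, job_B:*/5, job_E:*/14}
Op 7: register job_E */9 -> active={job_A:*/17, job_B:*/5, job_E:*/9}
Op 8: register job_D */8 -> active={job_A:*/17, job_B:*/5, job_D:*/8, job_E:*/9}
Op 9: register job_E */16 -> active={job_A:*/17, job_B:*/5, job_D:*/8, job_E:*/16}
Op 10: register job_A */13 -> active={job_A:*/13, job_B:*/5, job_D:*/8, job_E:*/16}
Op 11: register job_G */18 -> active={job_A:*/13, job_B:*/5, job_D:*/8, job_E:*/16, job_G:*/18}
  job_A: interval 13, next fire after T=191 is 195
  job_B: interval 5, next fire after T=191 is 195
  job_D: interval 8, next fire after T=191 is 192
  job_E: interval 16, next fire after T=191 is 192
  job_G: interval 18, next fire after T=191 is 198
Earliest = 192, winner (lex tiebreak) = job_D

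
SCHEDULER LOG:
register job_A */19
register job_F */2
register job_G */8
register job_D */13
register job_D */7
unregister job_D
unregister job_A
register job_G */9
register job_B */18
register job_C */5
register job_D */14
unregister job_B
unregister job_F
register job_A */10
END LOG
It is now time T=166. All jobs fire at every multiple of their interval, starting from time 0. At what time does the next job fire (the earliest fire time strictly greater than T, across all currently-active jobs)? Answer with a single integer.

Op 1: register job_A */19 -> active={job_A:*/19}
Op 2: register job_F */2 -> active={job_A:*/19, job_F:*/2}
Op 3: register job_G */8 -> active={job_A:*/19, job_F:*/2, job_G:*/8}
Op 4: register job_D */13 -> active={job_A:*/19, job_D:*/13, job_F:*/2, job_G:*/8}
Op 5: register job_D */7 -> active={job_A:*/19, job_D:*/7, job_F:*/2, job_G:*/8}
Op 6: unregister job_D -> active={job_A:*/19, job_F:*/2, job_G:*/8}
Op 7: unregister job_A -> active={job_F:*/2, job_G:*/8}
Op 8: register job_G */9 -> active={job_F:*/2, job_G:*/9}
Op 9: register job_B */18 -> active={job_B:*/18, job_F:*/2, job_G:*/9}
Op 10: register job_C */5 -> active={job_B:*/18, job_C:*/5, job_F:*/2, job_G:*/9}
Op 11: register job_D */14 -> active={job_B:*/18, job_C:*/5, job_D:*/14, job_F:*/2, job_G:*/9}
Op 12: unregister job_B -> active={job_C:*/5, job_D:*/14, job_F:*/2, job_G:*/9}
Op 13: unregister job_F -> active={job_C:*/5, job_D:*/14, job_G:*/9}
Op 14: register job_A */10 -> active={job_A:*/10, job_C:*/5, job_D:*/14, job_G:*/9}
  job_A: interval 10, next fire after T=166 is 170
  job_C: interval 5, next fire after T=166 is 170
  job_D: interval 14, next fire after T=166 is 168
  job_G: interval 9, next fire after T=166 is 171
Earliest fire time = 168 (job job_D)

Answer: 168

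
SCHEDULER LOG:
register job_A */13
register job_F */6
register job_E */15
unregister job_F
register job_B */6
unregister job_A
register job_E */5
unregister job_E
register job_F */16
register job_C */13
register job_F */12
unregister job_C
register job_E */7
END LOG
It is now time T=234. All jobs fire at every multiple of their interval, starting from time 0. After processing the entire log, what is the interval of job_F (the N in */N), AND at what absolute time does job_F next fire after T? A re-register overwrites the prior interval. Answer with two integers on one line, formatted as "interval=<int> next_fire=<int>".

Answer: interval=12 next_fire=240

Derivation:
Op 1: register job_A */13 -> active={job_A:*/13}
Op 2: register job_F */6 -> active={job_A:*/13, job_F:*/6}
Op 3: register job_E */15 -> active={job_A:*/13, job_E:*/15, job_F:*/6}
Op 4: unregister job_F -> active={job_A:*/13, job_E:*/15}
Op 5: register job_B */6 -> active={job_A:*/13, job_B:*/6, job_E:*/15}
Op 6: unregister job_A -> active={job_B:*/6, job_E:*/15}
Op 7: register job_E */5 -> active={job_B:*/6, job_E:*/5}
Op 8: unregister job_E -> active={job_B:*/6}
Op 9: register job_F */16 -> active={job_B:*/6, job_F:*/16}
Op 10: register job_C */13 -> active={job_B:*/6, job_C:*/13, job_F:*/16}
Op 11: register job_F */12 -> active={job_B:*/6, job_C:*/13, job_F:*/12}
Op 12: unregister job_C -> active={job_B:*/6, job_F:*/12}
Op 13: register job_E */7 -> active={job_B:*/6, job_E:*/7, job_F:*/12}
Final interval of job_F = 12
Next fire of job_F after T=234: (234//12+1)*12 = 240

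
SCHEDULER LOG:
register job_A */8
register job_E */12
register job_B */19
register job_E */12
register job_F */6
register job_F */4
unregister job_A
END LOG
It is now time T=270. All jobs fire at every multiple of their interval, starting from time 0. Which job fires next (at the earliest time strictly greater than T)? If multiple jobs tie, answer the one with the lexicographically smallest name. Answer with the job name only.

Op 1: register job_A */8 -> active={job_A:*/8}
Op 2: register job_E */12 -> active={job_A:*/8, job_E:*/12}
Op 3: register job_B */19 -> active={job_A:*/8, job_B:*/19, job_E:*/12}
Op 4: register job_E */12 -> active={job_A:*/8, job_B:*/19, job_E:*/12}
Op 5: register job_F */6 -> active={job_A:*/8, job_B:*/19, job_E:*/12, job_F:*/6}
Op 6: register job_F */4 -> active={job_A:*/8, job_B:*/19, job_E:*/12, job_F:*/4}
Op 7: unregister job_A -> active={job_B:*/19, job_E:*/12, job_F:*/4}
  job_B: interval 19, next fire after T=270 is 285
  job_E: interval 12, next fire after T=270 is 276
  job_F: interval 4, next fire after T=270 is 272
Earliest = 272, winner (lex tiebreak) = job_F

Answer: job_F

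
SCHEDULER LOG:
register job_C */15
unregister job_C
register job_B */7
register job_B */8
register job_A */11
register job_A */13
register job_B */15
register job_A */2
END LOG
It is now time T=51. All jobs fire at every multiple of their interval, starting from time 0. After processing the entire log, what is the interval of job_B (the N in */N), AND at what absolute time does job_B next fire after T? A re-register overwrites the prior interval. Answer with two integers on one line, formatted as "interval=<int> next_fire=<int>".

Op 1: register job_C */15 -> active={job_C:*/15}
Op 2: unregister job_C -> active={}
Op 3: register job_B */7 -> active={job_B:*/7}
Op 4: register job_B */8 -> active={job_B:*/8}
Op 5: register job_A */11 -> active={job_A:*/11, job_B:*/8}
Op 6: register job_A */13 -> active={job_A:*/13, job_B:*/8}
Op 7: register job_B */15 -> active={job_A:*/13, job_B:*/15}
Op 8: register job_A */2 -> active={job_A:*/2, job_B:*/15}
Final interval of job_B = 15
Next fire of job_B after T=51: (51//15+1)*15 = 60

Answer: interval=15 next_fire=60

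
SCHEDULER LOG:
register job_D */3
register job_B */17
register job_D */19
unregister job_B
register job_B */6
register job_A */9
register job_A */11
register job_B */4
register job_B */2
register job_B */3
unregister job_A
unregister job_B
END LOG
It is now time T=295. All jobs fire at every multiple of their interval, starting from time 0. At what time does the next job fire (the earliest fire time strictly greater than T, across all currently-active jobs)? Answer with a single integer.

Op 1: register job_D */3 -> active={job_D:*/3}
Op 2: register job_B */17 -> active={job_B:*/17, job_D:*/3}
Op 3: register job_D */19 -> active={job_B:*/17, job_D:*/19}
Op 4: unregister job_B -> active={job_D:*/19}
Op 5: register job_B */6 -> active={job_B:*/6, job_D:*/19}
Op 6: register job_A */9 -> active={job_A:*/9, job_B:*/6, job_D:*/19}
Op 7: register job_A */11 -> active={job_A:*/11, job_B:*/6, job_D:*/19}
Op 8: register job_B */4 -> active={job_A:*/11, job_B:*/4, job_D:*/19}
Op 9: register job_B */2 -> active={job_A:*/11, job_B:*/2, job_D:*/19}
Op 10: register job_B */3 -> active={job_A:*/11, job_B:*/3, job_D:*/19}
Op 11: unregister job_A -> active={job_B:*/3, job_D:*/19}
Op 12: unregister job_B -> active={job_D:*/19}
  job_D: interval 19, next fire after T=295 is 304
Earliest fire time = 304 (job job_D)

Answer: 304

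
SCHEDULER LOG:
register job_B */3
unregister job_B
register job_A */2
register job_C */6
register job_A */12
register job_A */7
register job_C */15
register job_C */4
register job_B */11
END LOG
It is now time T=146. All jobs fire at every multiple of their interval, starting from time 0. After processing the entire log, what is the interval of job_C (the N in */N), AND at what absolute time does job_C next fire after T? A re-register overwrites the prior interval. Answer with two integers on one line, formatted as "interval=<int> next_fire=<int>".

Answer: interval=4 next_fire=148

Derivation:
Op 1: register job_B */3 -> active={job_B:*/3}
Op 2: unregister job_B -> active={}
Op 3: register job_A */2 -> active={job_A:*/2}
Op 4: register job_C */6 -> active={job_A:*/2, job_C:*/6}
Op 5: register job_A */12 -> active={job_A:*/12, job_C:*/6}
Op 6: register job_A */7 -> active={job_A:*/7, job_C:*/6}
Op 7: register job_C */15 -> active={job_A:*/7, job_C:*/15}
Op 8: register job_C */4 -> active={job_A:*/7, job_C:*/4}
Op 9: register job_B */11 -> active={job_A:*/7, job_B:*/11, job_C:*/4}
Final interval of job_C = 4
Next fire of job_C after T=146: (146//4+1)*4 = 148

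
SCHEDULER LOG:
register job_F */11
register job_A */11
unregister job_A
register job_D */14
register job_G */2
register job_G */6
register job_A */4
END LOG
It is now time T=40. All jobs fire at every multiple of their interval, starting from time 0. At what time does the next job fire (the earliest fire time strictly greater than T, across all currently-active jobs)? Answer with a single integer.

Op 1: register job_F */11 -> active={job_F:*/11}
Op 2: register job_A */11 -> active={job_A:*/11, job_F:*/11}
Op 3: unregister job_A -> active={job_F:*/11}
Op 4: register job_D */14 -> active={job_D:*/14, job_F:*/11}
Op 5: register job_G */2 -> active={job_D:*/14, job_F:*/11, job_G:*/2}
Op 6: register job_G */6 -> active={job_D:*/14, job_F:*/11, job_G:*/6}
Op 7: register job_A */4 -> active={job_A:*/4, job_D:*/14, job_F:*/11, job_G:*/6}
  job_A: interval 4, next fire after T=40 is 44
  job_D: interval 14, next fire after T=40 is 42
  job_F: interval 11, next fire after T=40 is 44
  job_G: interval 6, next fire after T=40 is 42
Earliest fire time = 42 (job job_D)

Answer: 42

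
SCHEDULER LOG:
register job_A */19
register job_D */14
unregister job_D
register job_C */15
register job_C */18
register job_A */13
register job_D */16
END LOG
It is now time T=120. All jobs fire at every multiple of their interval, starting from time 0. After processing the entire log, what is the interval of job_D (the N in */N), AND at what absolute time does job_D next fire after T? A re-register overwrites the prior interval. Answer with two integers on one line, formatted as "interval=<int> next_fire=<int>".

Answer: interval=16 next_fire=128

Derivation:
Op 1: register job_A */19 -> active={job_A:*/19}
Op 2: register job_D */14 -> active={job_A:*/19, job_D:*/14}
Op 3: unregister job_D -> active={job_A:*/19}
Op 4: register job_C */15 -> active={job_A:*/19, job_C:*/15}
Op 5: register job_C */18 -> active={job_A:*/19, job_C:*/18}
Op 6: register job_A */13 -> active={job_A:*/13, job_C:*/18}
Op 7: register job_D */16 -> active={job_A:*/13, job_C:*/18, job_D:*/16}
Final interval of job_D = 16
Next fire of job_D after T=120: (120//16+1)*16 = 128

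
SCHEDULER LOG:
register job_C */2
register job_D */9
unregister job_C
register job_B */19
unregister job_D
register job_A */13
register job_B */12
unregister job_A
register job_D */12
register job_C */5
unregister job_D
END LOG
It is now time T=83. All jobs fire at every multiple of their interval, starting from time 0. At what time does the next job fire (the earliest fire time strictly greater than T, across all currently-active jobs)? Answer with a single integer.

Op 1: register job_C */2 -> active={job_C:*/2}
Op 2: register job_D */9 -> active={job_C:*/2, job_D:*/9}
Op 3: unregister job_C -> active={job_D:*/9}
Op 4: register job_B */19 -> active={job_B:*/19, job_D:*/9}
Op 5: unregister job_D -> active={job_B:*/19}
Op 6: register job_A */13 -> active={job_A:*/13, job_B:*/19}
Op 7: register job_B */12 -> active={job_A:*/13, job_B:*/12}
Op 8: unregister job_A -> active={job_B:*/12}
Op 9: register job_D */12 -> active={job_B:*/12, job_D:*/12}
Op 10: register job_C */5 -> active={job_B:*/12, job_C:*/5, job_D:*/12}
Op 11: unregister job_D -> active={job_B:*/12, job_C:*/5}
  job_B: interval 12, next fire after T=83 is 84
  job_C: interval 5, next fire after T=83 is 85
Earliest fire time = 84 (job job_B)

Answer: 84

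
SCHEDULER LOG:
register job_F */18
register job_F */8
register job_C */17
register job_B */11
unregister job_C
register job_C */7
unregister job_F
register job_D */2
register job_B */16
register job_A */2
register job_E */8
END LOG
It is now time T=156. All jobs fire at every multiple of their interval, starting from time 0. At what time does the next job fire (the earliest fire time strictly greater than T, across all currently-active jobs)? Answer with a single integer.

Answer: 158

Derivation:
Op 1: register job_F */18 -> active={job_F:*/18}
Op 2: register job_F */8 -> active={job_F:*/8}
Op 3: register job_C */17 -> active={job_C:*/17, job_F:*/8}
Op 4: register job_B */11 -> active={job_B:*/11, job_C:*/17, job_F:*/8}
Op 5: unregister job_C -> active={job_B:*/11, job_F:*/8}
Op 6: register job_C */7 -> active={job_B:*/11, job_C:*/7, job_F:*/8}
Op 7: unregister job_F -> active={job_B:*/11, job_C:*/7}
Op 8: register job_D */2 -> active={job_B:*/11, job_C:*/7, job_D:*/2}
Op 9: register job_B */16 -> active={job_B:*/16, job_C:*/7, job_D:*/2}
Op 10: register job_A */2 -> active={job_A:*/2, job_B:*/16, job_C:*/7, job_D:*/2}
Op 11: register job_E */8 -> active={job_A:*/2, job_B:*/16, job_C:*/7, job_D:*/2, job_E:*/8}
  job_A: interval 2, next fire after T=156 is 158
  job_B: interval 16, next fire after T=156 is 160
  job_C: interval 7, next fire after T=156 is 161
  job_D: interval 2, next fire after T=156 is 158
  job_E: interval 8, next fire after T=156 is 160
Earliest fire time = 158 (job job_A)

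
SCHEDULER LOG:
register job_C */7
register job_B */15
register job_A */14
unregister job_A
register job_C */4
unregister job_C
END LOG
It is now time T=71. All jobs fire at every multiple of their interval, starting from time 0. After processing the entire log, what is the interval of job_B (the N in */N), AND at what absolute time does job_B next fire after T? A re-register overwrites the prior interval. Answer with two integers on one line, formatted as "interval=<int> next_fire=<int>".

Answer: interval=15 next_fire=75

Derivation:
Op 1: register job_C */7 -> active={job_C:*/7}
Op 2: register job_B */15 -> active={job_B:*/15, job_C:*/7}
Op 3: register job_A */14 -> active={job_A:*/14, job_B:*/15, job_C:*/7}
Op 4: unregister job_A -> active={job_B:*/15, job_C:*/7}
Op 5: register job_C */4 -> active={job_B:*/15, job_C:*/4}
Op 6: unregister job_C -> active={job_B:*/15}
Final interval of job_B = 15
Next fire of job_B after T=71: (71//15+1)*15 = 75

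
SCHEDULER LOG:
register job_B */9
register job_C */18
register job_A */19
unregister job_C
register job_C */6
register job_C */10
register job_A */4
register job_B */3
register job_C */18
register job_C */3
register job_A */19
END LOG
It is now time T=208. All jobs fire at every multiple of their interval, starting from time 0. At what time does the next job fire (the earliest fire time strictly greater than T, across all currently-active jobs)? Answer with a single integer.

Op 1: register job_B */9 -> active={job_B:*/9}
Op 2: register job_C */18 -> active={job_B:*/9, job_C:*/18}
Op 3: register job_A */19 -> active={job_A:*/19, job_B:*/9, job_C:*/18}
Op 4: unregister job_C -> active={job_A:*/19, job_B:*/9}
Op 5: register job_C */6 -> active={job_A:*/19, job_B:*/9, job_C:*/6}
Op 6: register job_C */10 -> active={job_A:*/19, job_B:*/9, job_C:*/10}
Op 7: register job_A */4 -> active={job_A:*/4, job_B:*/9, job_C:*/10}
Op 8: register job_B */3 -> active={job_A:*/4, job_B:*/3, job_C:*/10}
Op 9: register job_C */18 -> active={job_A:*/4, job_B:*/3, job_C:*/18}
Op 10: register job_C */3 -> active={job_A:*/4, job_B:*/3, job_C:*/3}
Op 11: register job_A */19 -> active={job_A:*/19, job_B:*/3, job_C:*/3}
  job_A: interval 19, next fire after T=208 is 209
  job_B: interval 3, next fire after T=208 is 210
  job_C: interval 3, next fire after T=208 is 210
Earliest fire time = 209 (job job_A)

Answer: 209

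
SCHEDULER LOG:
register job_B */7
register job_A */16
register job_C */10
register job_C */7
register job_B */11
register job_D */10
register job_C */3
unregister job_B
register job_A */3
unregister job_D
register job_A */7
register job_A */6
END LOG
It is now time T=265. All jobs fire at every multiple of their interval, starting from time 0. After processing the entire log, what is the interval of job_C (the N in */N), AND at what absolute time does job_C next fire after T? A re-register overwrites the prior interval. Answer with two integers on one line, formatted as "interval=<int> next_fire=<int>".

Answer: interval=3 next_fire=267

Derivation:
Op 1: register job_B */7 -> active={job_B:*/7}
Op 2: register job_A */16 -> active={job_A:*/16, job_B:*/7}
Op 3: register job_C */10 -> active={job_A:*/16, job_B:*/7, job_C:*/10}
Op 4: register job_C */7 -> active={job_A:*/16, job_B:*/7, job_C:*/7}
Op 5: register job_B */11 -> active={job_A:*/16, job_B:*/11, job_C:*/7}
Op 6: register job_D */10 -> active={job_A:*/16, job_B:*/11, job_C:*/7, job_D:*/10}
Op 7: register job_C */3 -> active={job_A:*/16, job_B:*/11, job_C:*/3, job_D:*/10}
Op 8: unregister job_B -> active={job_A:*/16, job_C:*/3, job_D:*/10}
Op 9: register job_A */3 -> active={job_A:*/3, job_C:*/3, job_D:*/10}
Op 10: unregister job_D -> active={job_A:*/3, job_C:*/3}
Op 11: register job_A */7 -> active={job_A:*/7, job_C:*/3}
Op 12: register job_A */6 -> active={job_A:*/6, job_C:*/3}
Final interval of job_C = 3
Next fire of job_C after T=265: (265//3+1)*3 = 267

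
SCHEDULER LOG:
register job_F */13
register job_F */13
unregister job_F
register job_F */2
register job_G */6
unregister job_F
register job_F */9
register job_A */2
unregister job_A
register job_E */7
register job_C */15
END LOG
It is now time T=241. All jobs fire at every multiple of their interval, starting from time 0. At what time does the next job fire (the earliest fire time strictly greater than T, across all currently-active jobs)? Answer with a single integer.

Answer: 243

Derivation:
Op 1: register job_F */13 -> active={job_F:*/13}
Op 2: register job_F */13 -> active={job_F:*/13}
Op 3: unregister job_F -> active={}
Op 4: register job_F */2 -> active={job_F:*/2}
Op 5: register job_G */6 -> active={job_F:*/2, job_G:*/6}
Op 6: unregister job_F -> active={job_G:*/6}
Op 7: register job_F */9 -> active={job_F:*/9, job_G:*/6}
Op 8: register job_A */2 -> active={job_A:*/2, job_F:*/9, job_G:*/6}
Op 9: unregister job_A -> active={job_F:*/9, job_G:*/6}
Op 10: register job_E */7 -> active={job_E:*/7, job_F:*/9, job_G:*/6}
Op 11: register job_C */15 -> active={job_C:*/15, job_E:*/7, job_F:*/9, job_G:*/6}
  job_C: interval 15, next fire after T=241 is 255
  job_E: interval 7, next fire after T=241 is 245
  job_F: interval 9, next fire after T=241 is 243
  job_G: interval 6, next fire after T=241 is 246
Earliest fire time = 243 (job job_F)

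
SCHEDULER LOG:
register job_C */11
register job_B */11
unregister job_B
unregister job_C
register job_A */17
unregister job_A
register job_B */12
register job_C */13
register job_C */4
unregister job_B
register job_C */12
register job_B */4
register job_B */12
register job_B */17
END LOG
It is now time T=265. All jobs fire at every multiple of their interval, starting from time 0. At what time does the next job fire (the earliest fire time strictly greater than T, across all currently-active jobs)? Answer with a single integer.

Op 1: register job_C */11 -> active={job_C:*/11}
Op 2: register job_B */11 -> active={job_B:*/11, job_C:*/11}
Op 3: unregister job_B -> active={job_C:*/11}
Op 4: unregister job_C -> active={}
Op 5: register job_A */17 -> active={job_A:*/17}
Op 6: unregister job_A -> active={}
Op 7: register job_B */12 -> active={job_B:*/12}
Op 8: register job_C */13 -> active={job_B:*/12, job_C:*/13}
Op 9: register job_C */4 -> active={job_B:*/12, job_C:*/4}
Op 10: unregister job_B -> active={job_C:*/4}
Op 11: register job_C */12 -> active={job_C:*/12}
Op 12: register job_B */4 -> active={job_B:*/4, job_C:*/12}
Op 13: register job_B */12 -> active={job_B:*/12, job_C:*/12}
Op 14: register job_B */17 -> active={job_B:*/17, job_C:*/12}
  job_B: interval 17, next fire after T=265 is 272
  job_C: interval 12, next fire after T=265 is 276
Earliest fire time = 272 (job job_B)

Answer: 272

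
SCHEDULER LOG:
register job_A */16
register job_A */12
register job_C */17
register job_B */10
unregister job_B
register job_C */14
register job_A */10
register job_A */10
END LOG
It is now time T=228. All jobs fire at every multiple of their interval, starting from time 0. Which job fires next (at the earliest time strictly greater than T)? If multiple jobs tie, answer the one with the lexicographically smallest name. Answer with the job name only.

Op 1: register job_A */16 -> active={job_A:*/16}
Op 2: register job_A */12 -> active={job_A:*/12}
Op 3: register job_C */17 -> active={job_A:*/12, job_C:*/17}
Op 4: register job_B */10 -> active={job_A:*/12, job_B:*/10, job_C:*/17}
Op 5: unregister job_B -> active={job_A:*/12, job_C:*/17}
Op 6: register job_C */14 -> active={job_A:*/12, job_C:*/14}
Op 7: register job_A */10 -> active={job_A:*/10, job_C:*/14}
Op 8: register job_A */10 -> active={job_A:*/10, job_C:*/14}
  job_A: interval 10, next fire after T=228 is 230
  job_C: interval 14, next fire after T=228 is 238
Earliest = 230, winner (lex tiebreak) = job_A

Answer: job_A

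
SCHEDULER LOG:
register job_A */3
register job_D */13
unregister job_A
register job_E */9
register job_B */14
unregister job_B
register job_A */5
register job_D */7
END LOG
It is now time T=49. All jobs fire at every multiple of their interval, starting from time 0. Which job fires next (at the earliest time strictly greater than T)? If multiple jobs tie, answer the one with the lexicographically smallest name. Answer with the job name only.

Op 1: register job_A */3 -> active={job_A:*/3}
Op 2: register job_D */13 -> active={job_A:*/3, job_D:*/13}
Op 3: unregister job_A -> active={job_D:*/13}
Op 4: register job_E */9 -> active={job_D:*/13, job_E:*/9}
Op 5: register job_B */14 -> active={job_B:*/14, job_D:*/13, job_E:*/9}
Op 6: unregister job_B -> active={job_D:*/13, job_E:*/9}
Op 7: register job_A */5 -> active={job_A:*/5, job_D:*/13, job_E:*/9}
Op 8: register job_D */7 -> active={job_A:*/5, job_D:*/7, job_E:*/9}
  job_A: interval 5, next fire after T=49 is 50
  job_D: interval 7, next fire after T=49 is 56
  job_E: interval 9, next fire after T=49 is 54
Earliest = 50, winner (lex tiebreak) = job_A

Answer: job_A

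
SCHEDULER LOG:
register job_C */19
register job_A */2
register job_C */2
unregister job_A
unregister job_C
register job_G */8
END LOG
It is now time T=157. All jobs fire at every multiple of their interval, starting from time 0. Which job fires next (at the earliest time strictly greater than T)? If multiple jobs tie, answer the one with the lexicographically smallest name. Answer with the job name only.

Answer: job_G

Derivation:
Op 1: register job_C */19 -> active={job_C:*/19}
Op 2: register job_A */2 -> active={job_A:*/2, job_C:*/19}
Op 3: register job_C */2 -> active={job_A:*/2, job_C:*/2}
Op 4: unregister job_A -> active={job_C:*/2}
Op 5: unregister job_C -> active={}
Op 6: register job_G */8 -> active={job_G:*/8}
  job_G: interval 8, next fire after T=157 is 160
Earliest = 160, winner (lex tiebreak) = job_G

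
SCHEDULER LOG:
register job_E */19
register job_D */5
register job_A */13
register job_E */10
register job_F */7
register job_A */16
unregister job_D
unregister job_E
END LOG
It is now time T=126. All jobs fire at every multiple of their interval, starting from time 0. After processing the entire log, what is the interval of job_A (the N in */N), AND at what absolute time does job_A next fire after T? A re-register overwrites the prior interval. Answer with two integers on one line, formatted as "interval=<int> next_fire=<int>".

Op 1: register job_E */19 -> active={job_E:*/19}
Op 2: register job_D */5 -> active={job_D:*/5, job_E:*/19}
Op 3: register job_A */13 -> active={job_A:*/13, job_D:*/5, job_E:*/19}
Op 4: register job_E */10 -> active={job_A:*/13, job_D:*/5, job_E:*/10}
Op 5: register job_F */7 -> active={job_A:*/13, job_D:*/5, job_E:*/10, job_F:*/7}
Op 6: register job_A */16 -> active={job_A:*/16, job_D:*/5, job_E:*/10, job_F:*/7}
Op 7: unregister job_D -> active={job_A:*/16, job_E:*/10, job_F:*/7}
Op 8: unregister job_E -> active={job_A:*/16, job_F:*/7}
Final interval of job_A = 16
Next fire of job_A after T=126: (126//16+1)*16 = 128

Answer: interval=16 next_fire=128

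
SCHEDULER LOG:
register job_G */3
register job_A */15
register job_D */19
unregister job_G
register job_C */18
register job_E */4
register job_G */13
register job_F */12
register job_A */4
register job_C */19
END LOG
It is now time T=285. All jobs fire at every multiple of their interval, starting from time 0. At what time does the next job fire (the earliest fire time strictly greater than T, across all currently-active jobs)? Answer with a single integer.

Answer: 286

Derivation:
Op 1: register job_G */3 -> active={job_G:*/3}
Op 2: register job_A */15 -> active={job_A:*/15, job_G:*/3}
Op 3: register job_D */19 -> active={job_A:*/15, job_D:*/19, job_G:*/3}
Op 4: unregister job_G -> active={job_A:*/15, job_D:*/19}
Op 5: register job_C */18 -> active={job_A:*/15, job_C:*/18, job_D:*/19}
Op 6: register job_E */4 -> active={job_A:*/15, job_C:*/18, job_D:*/19, job_E:*/4}
Op 7: register job_G */13 -> active={job_A:*/15, job_C:*/18, job_D:*/19, job_E:*/4, job_G:*/13}
Op 8: register job_F */12 -> active={job_A:*/15, job_C:*/18, job_D:*/19, job_E:*/4, job_F:*/12, job_G:*/13}
Op 9: register job_A */4 -> active={job_A:*/4, job_C:*/18, job_D:*/19, job_E:*/4, job_F:*/12, job_G:*/13}
Op 10: register job_C */19 -> active={job_A:*/4, job_C:*/19, job_D:*/19, job_E:*/4, job_F:*/12, job_G:*/13}
  job_A: interval 4, next fire after T=285 is 288
  job_C: interval 19, next fire after T=285 is 304
  job_D: interval 19, next fire after T=285 is 304
  job_E: interval 4, next fire after T=285 is 288
  job_F: interval 12, next fire after T=285 is 288
  job_G: interval 13, next fire after T=285 is 286
Earliest fire time = 286 (job job_G)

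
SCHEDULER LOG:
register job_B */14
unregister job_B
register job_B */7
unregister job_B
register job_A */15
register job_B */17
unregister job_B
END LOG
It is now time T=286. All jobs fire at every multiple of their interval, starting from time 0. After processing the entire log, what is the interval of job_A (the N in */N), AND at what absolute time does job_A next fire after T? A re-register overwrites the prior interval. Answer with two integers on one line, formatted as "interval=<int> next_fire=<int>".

Op 1: register job_B */14 -> active={job_B:*/14}
Op 2: unregister job_B -> active={}
Op 3: register job_B */7 -> active={job_B:*/7}
Op 4: unregister job_B -> active={}
Op 5: register job_A */15 -> active={job_A:*/15}
Op 6: register job_B */17 -> active={job_A:*/15, job_B:*/17}
Op 7: unregister job_B -> active={job_A:*/15}
Final interval of job_A = 15
Next fire of job_A after T=286: (286//15+1)*15 = 300

Answer: interval=15 next_fire=300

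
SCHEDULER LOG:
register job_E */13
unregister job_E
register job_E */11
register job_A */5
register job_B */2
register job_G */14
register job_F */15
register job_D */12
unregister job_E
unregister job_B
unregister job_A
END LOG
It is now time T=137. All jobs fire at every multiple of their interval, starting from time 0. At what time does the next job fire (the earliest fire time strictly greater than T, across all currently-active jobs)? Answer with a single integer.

Op 1: register job_E */13 -> active={job_E:*/13}
Op 2: unregister job_E -> active={}
Op 3: register job_E */11 -> active={job_E:*/11}
Op 4: register job_A */5 -> active={job_A:*/5, job_E:*/11}
Op 5: register job_B */2 -> active={job_A:*/5, job_B:*/2, job_E:*/11}
Op 6: register job_G */14 -> active={job_A:*/5, job_B:*/2, job_E:*/11, job_G:*/14}
Op 7: register job_F */15 -> active={job_A:*/5, job_B:*/2, job_E:*/11, job_F:*/15, job_G:*/14}
Op 8: register job_D */12 -> active={job_A:*/5, job_B:*/2, job_D:*/12, job_E:*/11, job_F:*/15, job_G:*/14}
Op 9: unregister job_E -> active={job_A:*/5, job_B:*/2, job_D:*/12, job_F:*/15, job_G:*/14}
Op 10: unregister job_B -> active={job_A:*/5, job_D:*/12, job_F:*/15, job_G:*/14}
Op 11: unregister job_A -> active={job_D:*/12, job_F:*/15, job_G:*/14}
  job_D: interval 12, next fire after T=137 is 144
  job_F: interval 15, next fire after T=137 is 150
  job_G: interval 14, next fire after T=137 is 140
Earliest fire time = 140 (job job_G)

Answer: 140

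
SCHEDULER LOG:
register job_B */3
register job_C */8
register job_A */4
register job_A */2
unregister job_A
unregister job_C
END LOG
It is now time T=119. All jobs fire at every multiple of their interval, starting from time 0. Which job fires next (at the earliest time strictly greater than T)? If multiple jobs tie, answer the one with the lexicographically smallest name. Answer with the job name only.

Answer: job_B

Derivation:
Op 1: register job_B */3 -> active={job_B:*/3}
Op 2: register job_C */8 -> active={job_B:*/3, job_C:*/8}
Op 3: register job_A */4 -> active={job_A:*/4, job_B:*/3, job_C:*/8}
Op 4: register job_A */2 -> active={job_A:*/2, job_B:*/3, job_C:*/8}
Op 5: unregister job_A -> active={job_B:*/3, job_C:*/8}
Op 6: unregister job_C -> active={job_B:*/3}
  job_B: interval 3, next fire after T=119 is 120
Earliest = 120, winner (lex tiebreak) = job_B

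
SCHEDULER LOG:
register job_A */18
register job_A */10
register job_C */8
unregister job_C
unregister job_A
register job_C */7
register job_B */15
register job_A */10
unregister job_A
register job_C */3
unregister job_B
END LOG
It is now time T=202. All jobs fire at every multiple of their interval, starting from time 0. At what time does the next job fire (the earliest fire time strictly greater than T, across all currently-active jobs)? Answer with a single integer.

Op 1: register job_A */18 -> active={job_A:*/18}
Op 2: register job_A */10 -> active={job_A:*/10}
Op 3: register job_C */8 -> active={job_A:*/10, job_C:*/8}
Op 4: unregister job_C -> active={job_A:*/10}
Op 5: unregister job_A -> active={}
Op 6: register job_C */7 -> active={job_C:*/7}
Op 7: register job_B */15 -> active={job_B:*/15, job_C:*/7}
Op 8: register job_A */10 -> active={job_A:*/10, job_B:*/15, job_C:*/7}
Op 9: unregister job_A -> active={job_B:*/15, job_C:*/7}
Op 10: register job_C */3 -> active={job_B:*/15, job_C:*/3}
Op 11: unregister job_B -> active={job_C:*/3}
  job_C: interval 3, next fire after T=202 is 204
Earliest fire time = 204 (job job_C)

Answer: 204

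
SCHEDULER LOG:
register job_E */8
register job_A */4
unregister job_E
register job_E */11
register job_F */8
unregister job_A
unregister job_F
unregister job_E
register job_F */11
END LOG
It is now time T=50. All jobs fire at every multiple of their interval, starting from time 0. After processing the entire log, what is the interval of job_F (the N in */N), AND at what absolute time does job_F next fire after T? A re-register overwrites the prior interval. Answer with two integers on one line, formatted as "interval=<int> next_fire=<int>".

Op 1: register job_E */8 -> active={job_E:*/8}
Op 2: register job_A */4 -> active={job_A:*/4, job_E:*/8}
Op 3: unregister job_E -> active={job_A:*/4}
Op 4: register job_E */11 -> active={job_A:*/4, job_E:*/11}
Op 5: register job_F */8 -> active={job_A:*/4, job_E:*/11, job_F:*/8}
Op 6: unregister job_A -> active={job_E:*/11, job_F:*/8}
Op 7: unregister job_F -> active={job_E:*/11}
Op 8: unregister job_E -> active={}
Op 9: register job_F */11 -> active={job_F:*/11}
Final interval of job_F = 11
Next fire of job_F after T=50: (50//11+1)*11 = 55

Answer: interval=11 next_fire=55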